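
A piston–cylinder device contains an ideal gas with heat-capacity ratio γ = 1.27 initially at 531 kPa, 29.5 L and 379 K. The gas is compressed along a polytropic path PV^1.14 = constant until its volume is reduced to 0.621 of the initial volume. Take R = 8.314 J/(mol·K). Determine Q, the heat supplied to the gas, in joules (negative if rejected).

-3720 J

n = P₁V₁/(RT₁) = 531×29.5/(8.314×379) = 4.97 mol.
Polytropic n=1.14: T₂ = T₁(V₁/V₂)^(n−1) = 379×(1.61)^0.14 = 405 K; P₂ = P₁(V₁/V₂)^n = 914 kPa.
W = (P₁V₁−P₂V₂)/(n−1) = (531×29.5−914×18.3)/0.14 = -7720 J.
ΔU = nCvΔT = 4.97×30.8×(405−379) = 4000 J.
Q = ΔU + W = -3720 J.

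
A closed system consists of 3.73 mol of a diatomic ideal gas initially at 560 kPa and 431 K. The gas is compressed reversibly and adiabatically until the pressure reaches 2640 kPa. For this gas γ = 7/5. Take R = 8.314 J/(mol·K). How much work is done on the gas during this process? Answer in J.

18600 J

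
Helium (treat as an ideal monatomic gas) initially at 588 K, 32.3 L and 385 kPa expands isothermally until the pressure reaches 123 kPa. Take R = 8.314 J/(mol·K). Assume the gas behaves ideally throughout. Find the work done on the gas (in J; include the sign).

-14200 J

n = P₁V₁/(RT₁) = 385×32.3/(8.314×588) = 2.54 mol.
Isothermal: T stays 588 K; PV = const ⇒ V₂ = 101 L, P₂ = 123 kPa.
W = nRT ln(V₂/V₁) = 2.54×8.314×588×ln(3.13) = 14200 J.
Work done on the gas = −W_by = -14200 J.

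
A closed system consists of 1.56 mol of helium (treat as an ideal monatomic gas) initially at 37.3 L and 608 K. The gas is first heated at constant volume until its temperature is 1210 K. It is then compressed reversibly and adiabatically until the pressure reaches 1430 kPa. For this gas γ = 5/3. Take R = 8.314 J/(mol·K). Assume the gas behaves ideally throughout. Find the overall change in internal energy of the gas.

P₁ = nRT₁/V₁ = 1.56×8.314×608/37.3 = 211 kPa.
Step 1 — Isochoric: V stays 37.3 L; P/T = const ⇒ T₂ = 1210 K, P₂ = 421 kPa.
W = 0 (no volume change).
ΔU = nCvΔT = 1.56×12.5×(1210−608) = 11700 J.
Q = ΔU = 11700 J.
State after step 1: P = 421 kPa, V = 37.3 L, T = 1210 K.
Step 2 — Adiabatic: T₂/T₁ = (P₂/P₁)^((γ−1)/γ) ⇒ T₂ = 1210×(3.40)^0.400 = 1970 K; V₂ = 17.9 L.
ΔU = nCvΔT = 1.56×12.5×(1970−1210) = 14900 J.
Q = 0 for an adiabatic process, so W = −ΔU = -14900 J.
Net over both steps: W = -14900 J, Q = 11700 J, ΔU = 26600 J.

26600 J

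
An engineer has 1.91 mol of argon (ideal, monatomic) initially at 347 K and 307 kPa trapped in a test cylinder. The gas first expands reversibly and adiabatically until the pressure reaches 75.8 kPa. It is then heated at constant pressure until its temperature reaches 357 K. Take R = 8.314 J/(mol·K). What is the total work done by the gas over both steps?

6060 J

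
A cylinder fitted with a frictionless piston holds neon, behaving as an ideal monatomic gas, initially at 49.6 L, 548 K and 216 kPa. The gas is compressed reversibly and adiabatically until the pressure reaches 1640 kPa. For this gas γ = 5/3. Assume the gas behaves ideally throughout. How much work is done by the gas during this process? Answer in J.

n = P₁V₁/(RT₁) = 216×49.6/(8.314×548) = 2.35 mol.
Adiabatic: T₂/T₁ = (P₂/P₁)^((γ−1)/γ) ⇒ T₂ = 548×(7.59)^0.400 = 1230 K; V₂ = 14.7 L.
ΔU = nCvΔT = 2.35×12.5×(1230−548) = 20100 J.
Q = 0 for an adiabatic process, so W = −ΔU = -20100 J.

-20100 J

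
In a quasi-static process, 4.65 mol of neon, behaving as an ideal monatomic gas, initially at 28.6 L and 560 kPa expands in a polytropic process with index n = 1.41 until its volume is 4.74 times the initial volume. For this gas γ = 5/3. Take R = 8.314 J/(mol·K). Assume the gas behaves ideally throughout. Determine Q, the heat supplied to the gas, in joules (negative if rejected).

T₁ = P₁V₁/(nR) = 560×28.6/(4.65×8.314) = 414 K.
Polytropic n=1.41: T₂ = T₁(V₁/V₂)^(n−1) = 414×(0.211)^0.41 = 219 K; P₂ = P₁(V₁/V₂)^n = 62.4 kPa.
W = (P₁V₁−P₂V₂)/(n−1) = (560×28.6−62.4×136)/0.41 = 18400 J.
ΔU = nCvΔT = 4.65×12.5×(219−414) = -11300 J.
Q = ΔU + W = 7090 J.

7090 J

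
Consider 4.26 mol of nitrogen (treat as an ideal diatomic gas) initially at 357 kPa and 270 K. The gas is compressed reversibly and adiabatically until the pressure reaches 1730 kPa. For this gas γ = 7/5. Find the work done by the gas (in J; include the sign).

-13600 J

V₁ = nRT₁/P₁ = 4.26×8.314×270/357 = 26.8 L.
Adiabatic: T₂/T₁ = (P₂/P₁)^((γ−1)/γ) ⇒ T₂ = 270×(4.85)^0.286 = 424 K; V₂ = 8.68 L.
ΔU = nCvΔT = 4.26×20.8×(424−270) = 13600 J.
Q = 0 for an adiabatic process, so W = −ΔU = -13600 J.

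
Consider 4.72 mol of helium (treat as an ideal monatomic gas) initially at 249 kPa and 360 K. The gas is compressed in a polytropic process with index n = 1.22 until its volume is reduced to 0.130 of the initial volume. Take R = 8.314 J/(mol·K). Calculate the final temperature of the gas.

564 K

V₁ = nRT₁/P₁ = 4.72×8.314×360/249 = 56.7 L.
Polytropic n=1.22: T₂ = T₁(V₁/V₂)^(n−1) = 360×(7.69)^0.22 = 564 K; P₂ = P₁(V₁/V₂)^n = 3000 kPa.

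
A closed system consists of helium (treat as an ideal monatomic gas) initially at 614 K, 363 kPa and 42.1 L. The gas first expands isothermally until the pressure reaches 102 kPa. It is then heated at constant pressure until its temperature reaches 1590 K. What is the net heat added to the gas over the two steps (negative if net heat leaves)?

n = P₁V₁/(RT₁) = 363×42.1/(8.314×614) = 2.99 mol.
Step 1 — Isothermal: T stays 614 K; PV = const ⇒ V₂ = 150 L, P₂ = 102 kPa.
ΔU = 0 (ideal gas, T constant).
W = nRT ln(V₂/V₁) = 2.99×8.314×614×ln(3.56) = 19400 J.
Q = ΔU + W = 19400 J.
State after step 1: P = 102 kPa, V = 150 L, T = 614 K.
Step 2 — Isobaric: P stays 102 kPa; V/T = const ⇒ T₂ = 1590 K, V₂ = 388 L.
W = PΔV = 102×(388−150) kPa·L = 24300 J.
ΔU = nCvΔT = 2.99×12.5×(1590−614) = 36400 J.
Q = ΔU + W = nCpΔT = 60700 J.
Net over both steps: W = 43700 J, Q = 80100 J, ΔU = 36400 J.

80100 J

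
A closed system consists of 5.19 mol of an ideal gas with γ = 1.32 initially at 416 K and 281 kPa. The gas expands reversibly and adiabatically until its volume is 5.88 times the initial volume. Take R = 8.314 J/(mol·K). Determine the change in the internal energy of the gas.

V₁ = nRT₁/P₁ = 5.19×8.314×416/281 = 63.9 L.
Adiabatic: TV^(γ−1) = const ⇒ T₂ = 416×(0.170)^0.320 = 236 K; PV^γ = const ⇒ P₂ = 27.1 kPa.
For an ideal gas ΔU = nCvΔT with Cv = R/(γ−1) = 26.0 J/(mol·K).
ΔU = 5.19×26.0×(236−416) = -24300 J.

-24300 J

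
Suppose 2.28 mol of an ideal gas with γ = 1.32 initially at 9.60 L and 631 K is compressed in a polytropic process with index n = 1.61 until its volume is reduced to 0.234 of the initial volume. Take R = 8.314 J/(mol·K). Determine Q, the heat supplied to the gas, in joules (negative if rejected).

25300 J

P₁ = nRT₁/V₁ = 2.28×8.314×631/9.60 = 1250 kPa.
Polytropic n=1.61: T₂ = T₁(V₁/V₂)^(n−1) = 631×(4.27)^0.61 = 1530 K; P₂ = P₁(V₁/V₂)^n = 12900 kPa.
W = (P₁V₁−P₂V₂)/(n−1) = (1250×9.60−12900×2.25)/0.61 = -27900 J.
ΔU = nCvΔT = 2.28×26.0×(1530−631) = 53300 J.
Q = ΔU + W = 25300 J.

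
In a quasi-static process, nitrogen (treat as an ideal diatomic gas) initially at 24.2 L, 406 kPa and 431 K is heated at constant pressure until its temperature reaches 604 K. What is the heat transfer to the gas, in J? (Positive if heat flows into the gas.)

n = P₁V₁/(RT₁) = 406×24.2/(8.314×431) = 2.74 mol.
Isobaric: P stays 406 kPa; V/T = const ⇒ T₂ = 604 K, V₂ = 33.9 L.
W = PΔV = 406×(33.9−24.2) kPa·L = 3940 J.
ΔU = nCvΔT = 2.74×20.8×(604−431) = 9860 J.
Q = ΔU + W = nCpΔT = 13800 J.

13800 J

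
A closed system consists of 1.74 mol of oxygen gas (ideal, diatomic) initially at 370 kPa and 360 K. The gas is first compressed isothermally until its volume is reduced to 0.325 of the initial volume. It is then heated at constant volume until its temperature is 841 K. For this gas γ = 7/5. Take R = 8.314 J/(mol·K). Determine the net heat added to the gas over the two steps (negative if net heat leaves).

11500 J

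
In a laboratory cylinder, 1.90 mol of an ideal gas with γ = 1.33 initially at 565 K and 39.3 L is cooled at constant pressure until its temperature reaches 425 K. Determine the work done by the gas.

-2210 J

P₁ = nRT₁/V₁ = 1.90×8.314×565/39.3 = 227 kPa.
Isobaric: P stays 227 kPa; V/T = const ⇒ T₂ = 425 K, V₂ = 29.6 L.
W = PΔV = 227×(29.6−39.3) kPa·L = -2210 J.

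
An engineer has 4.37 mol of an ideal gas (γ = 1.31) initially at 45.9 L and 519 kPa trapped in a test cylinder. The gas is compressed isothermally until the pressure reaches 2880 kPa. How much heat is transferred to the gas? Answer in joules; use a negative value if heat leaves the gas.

-40800 J

T₁ = P₁V₁/(nR) = 519×45.9/(4.37×8.314) = 656 K.
Isothermal: T stays 656 K; PV = const ⇒ V₂ = 8.27 L, P₂ = 2880 kPa.
ΔU = 0 (ideal gas, T constant).
W = nRT ln(V₂/V₁) = 4.37×8.314×656×ln(0.180) = -40800 J.
Q = ΔU + W = -40800 J.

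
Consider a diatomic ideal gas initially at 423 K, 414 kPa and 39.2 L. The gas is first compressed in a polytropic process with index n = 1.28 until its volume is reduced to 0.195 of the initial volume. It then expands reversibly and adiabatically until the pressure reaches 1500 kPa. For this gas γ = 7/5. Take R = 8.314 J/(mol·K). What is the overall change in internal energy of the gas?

n = P₁V₁/(RT₁) = 414×39.2/(8.314×423) = 4.61 mol.
Step 1 — Polytropic n=1.28: T₂ = T₁(V₁/V₂)^(n−1) = 423×(5.13)^0.28 = 669 K; P₂ = P₁(V₁/V₂)^n = 3360 kPa.
W = (P₁V₁−P₂V₂)/(n−1) = (414×39.2−3360×7.64)/0.28 = -33600 J.
ΔU = nCvΔT = 4.61×20.8×(669−423) = 23600 J.
Q = ΔU + W = -10100 J.
State after step 1: P = 3360 kPa, V = 7.64 L, T = 669 K.
Step 2 — Adiabatic: T₂/T₁ = (P₂/P₁)^((γ−1)/γ) ⇒ T₂ = 669×(0.447)^0.286 = 531 K; V₂ = 13.6 L.
ΔU = nCvΔT = 4.61×20.8×(531−669) = -13200 J.
Q = 0 for an adiabatic process, so W = −ΔU = 13200 J.
Net over both steps: W = -20500 J, Q = -10100 J, ΔU = 10400 J.

10400 J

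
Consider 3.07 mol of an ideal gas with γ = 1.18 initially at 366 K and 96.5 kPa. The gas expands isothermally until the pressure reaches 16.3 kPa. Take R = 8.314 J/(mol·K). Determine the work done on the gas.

V₁ = nRT₁/P₁ = 3.07×8.314×366/96.5 = 96.8 L.
Isothermal: T stays 366 K; PV = const ⇒ V₂ = 573 L, P₂ = 16.3 kPa.
W = nRT ln(V₂/V₁) = 3.07×8.314×366×ln(5.92) = 16600 J.
Work done on the gas = −W_by = -16600 J.

-16600 J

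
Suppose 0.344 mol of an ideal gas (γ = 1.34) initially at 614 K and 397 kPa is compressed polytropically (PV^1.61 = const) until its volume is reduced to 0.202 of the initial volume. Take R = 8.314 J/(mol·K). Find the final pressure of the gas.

5210 kPa

V₁ = nRT₁/P₁ = 0.344×8.314×614/397 = 4.42 L.
Polytropic n=1.61: T₂ = T₁(V₁/V₂)^(n−1) = 614×(4.95)^0.61 = 1630 K; P₂ = P₁(V₁/V₂)^n = 5210 kPa.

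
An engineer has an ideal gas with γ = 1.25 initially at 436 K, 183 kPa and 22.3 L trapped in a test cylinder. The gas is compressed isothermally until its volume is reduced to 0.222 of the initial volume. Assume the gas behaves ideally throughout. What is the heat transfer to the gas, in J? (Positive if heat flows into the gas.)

-6140 J

n = P₁V₁/(RT₁) = 183×22.3/(8.314×436) = 1.13 mol.
Isothermal: T stays 436 K; PV = const ⇒ V₂ = 4.95 L, P₂ = 824 kPa.
ΔU = 0 (ideal gas, T constant).
W = nRT ln(V₂/V₁) = 1.13×8.314×436×ln(0.222) = -6140 J.
Q = ΔU + W = -6140 J.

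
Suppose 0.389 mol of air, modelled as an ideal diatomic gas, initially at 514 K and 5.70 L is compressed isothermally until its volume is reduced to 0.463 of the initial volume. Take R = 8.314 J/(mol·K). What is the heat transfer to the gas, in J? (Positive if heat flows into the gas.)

P₁ = nRT₁/V₁ = 0.389×8.314×514/5.70 = 292 kPa.
Isothermal: T stays 514 K; PV = const ⇒ V₂ = 2.64 L, P₂ = 630 kPa.
ΔU = 0 (ideal gas, T constant).
W = nRT ln(V₂/V₁) = 0.389×8.314×514×ln(0.463) = -1280 J.
Q = ΔU + W = -1280 J.

-1280 J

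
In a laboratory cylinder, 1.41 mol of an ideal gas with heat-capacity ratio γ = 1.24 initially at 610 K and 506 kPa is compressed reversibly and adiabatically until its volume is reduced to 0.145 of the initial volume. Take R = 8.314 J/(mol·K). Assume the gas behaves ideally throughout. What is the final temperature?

970 K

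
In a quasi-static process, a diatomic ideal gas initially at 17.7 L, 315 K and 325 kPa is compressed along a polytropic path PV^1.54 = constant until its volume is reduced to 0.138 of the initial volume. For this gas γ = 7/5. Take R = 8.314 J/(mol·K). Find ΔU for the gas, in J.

n = P₁V₁/(RT₁) = 325×17.7/(8.314×315) = 2.20 mol.
Polytropic n=1.54: T₂ = T₁(V₁/V₂)^(n−1) = 315×(7.25)^0.54 = 918 K; P₂ = P₁(V₁/V₂)^n = 6860 kPa.
For an ideal gas ΔU = nCvΔT with Cv = (5/2)R = 20.8 J/(mol·K).
ΔU = 2.20×20.8×(918−315) = 27500 J.

27500 J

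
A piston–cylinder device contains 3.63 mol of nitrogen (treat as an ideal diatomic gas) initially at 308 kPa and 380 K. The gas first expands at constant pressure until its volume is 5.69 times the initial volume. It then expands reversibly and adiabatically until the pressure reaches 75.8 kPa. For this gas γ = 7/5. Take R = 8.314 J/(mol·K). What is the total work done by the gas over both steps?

108000 J

V₁ = nRT₁/P₁ = 3.63×8.314×380/308 = 37.2 L.
Step 1 — Isobaric: P stays 308 kPa; V/T = const ⇒ T₂ = 2160 K, V₂ = 212 L.
W = PΔV = 308×(212−37.2) kPa·L = 53800 J.
ΔU = nCvΔT = 3.63×20.8×(2160−380) = 134000 J.
Q = ΔU + W = nCpΔT = 188000 J.
State after step 1: P = 308 kPa, V = 212 L, T = 2160 K.
Step 2 — Adiabatic: T₂/T₁ = (P₂/P₁)^((γ−1)/γ) ⇒ T₂ = 2160×(0.246)^0.286 = 1450 K; V₂ = 577 L.
ΔU = nCvΔT = 3.63×20.8×(1450−2160) = -53800 J.
Q = 0 for an adiabatic process, so W = −ΔU = 53800 J.
Net over both steps: W = 108000 J, Q = 188000 J, ΔU = 80600 J.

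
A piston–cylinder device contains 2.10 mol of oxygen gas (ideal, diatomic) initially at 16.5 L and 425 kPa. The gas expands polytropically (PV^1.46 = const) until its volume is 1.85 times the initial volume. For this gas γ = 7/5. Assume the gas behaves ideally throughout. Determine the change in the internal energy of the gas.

T₁ = P₁V₁/(nR) = 425×16.5/(2.10×8.314) = 402 K.
Polytropic n=1.46: T₂ = T₁(V₁/V₂)^(n−1) = 402×(0.541)^0.46 = 303 K; P₂ = P₁(V₁/V₂)^n = 173 kPa.
For an ideal gas ΔU = nCvΔT with Cv = (5/2)R = 20.8 J/(mol·K).
ΔU = 2.10×20.8×(303−402) = -4320 J.

-4320 J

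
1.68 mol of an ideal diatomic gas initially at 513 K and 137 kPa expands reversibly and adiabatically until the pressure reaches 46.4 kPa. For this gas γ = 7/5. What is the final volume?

113 L

V₁ = nRT₁/P₁ = 1.68×8.314×513/137 = 52.3 L.
Adiabatic: T₂/T₁ = (P₂/P₁)^((γ−1)/γ) ⇒ T₂ = 513×(0.339)^0.286 = 377 K; V₂ = 113 L.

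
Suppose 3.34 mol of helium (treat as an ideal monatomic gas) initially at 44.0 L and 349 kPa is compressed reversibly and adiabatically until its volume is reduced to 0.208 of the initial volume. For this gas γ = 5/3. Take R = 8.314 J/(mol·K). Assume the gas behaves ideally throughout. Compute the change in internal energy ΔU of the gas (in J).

42600 J

T₁ = P₁V₁/(nR) = 349×44.0/(3.34×8.314) = 553 K.
Adiabatic: TV^(γ−1) = const ⇒ T₂ = 553×(4.81)^0.667 = 1580 K; PV^γ = const ⇒ P₂ = 4780 kPa.
For an ideal gas ΔU = nCvΔT with Cv = (3/2)R = 12.5 J/(mol·K).
ΔU = 3.34×12.5×(1580−553) = 42600 J.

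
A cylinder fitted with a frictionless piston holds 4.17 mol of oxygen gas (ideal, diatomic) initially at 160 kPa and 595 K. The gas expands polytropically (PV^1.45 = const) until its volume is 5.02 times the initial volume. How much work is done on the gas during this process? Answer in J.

-23700 J

V₁ = nRT₁/P₁ = 4.17×8.314×595/160 = 129 L.
Polytropic n=1.45: T₂ = T₁(V₁/V₂)^(n−1) = 595×(0.199)^0.45 = 288 K; P₂ = P₁(V₁/V₂)^n = 15.4 kPa.
W = (P₁V₁−P₂V₂)/(n−1) = (160×129−15.4×647)/0.45 = 23700 J.
Work done on the gas = −W_by = -23700 J.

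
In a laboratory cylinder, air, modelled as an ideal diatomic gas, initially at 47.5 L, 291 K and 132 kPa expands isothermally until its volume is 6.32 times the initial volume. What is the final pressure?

Isothermal: T stays 291 K; PV = const ⇒ V₂ = 300 L, P₂ = 20.9 kPa.

20.9 kPa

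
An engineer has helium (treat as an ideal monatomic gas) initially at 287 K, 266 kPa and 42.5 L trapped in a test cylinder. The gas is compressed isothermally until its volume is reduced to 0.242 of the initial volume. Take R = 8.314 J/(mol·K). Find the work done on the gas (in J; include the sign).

16000 J

n = P₁V₁/(RT₁) = 266×42.5/(8.314×287) = 4.74 mol.
Isothermal: T stays 287 K; PV = const ⇒ V₂ = 10.3 L, P₂ = 1100 kPa.
W = nRT ln(V₂/V₁) = 4.74×8.314×287×ln(0.242) = -16000 J.
Work done on the gas = −W_by = 16000 J.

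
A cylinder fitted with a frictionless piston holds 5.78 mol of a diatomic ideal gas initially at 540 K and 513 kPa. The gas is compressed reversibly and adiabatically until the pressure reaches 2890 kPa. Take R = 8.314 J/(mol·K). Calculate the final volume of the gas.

14.7 L

V₁ = nRT₁/P₁ = 5.78×8.314×540/513 = 50.6 L.
Adiabatic: T₂/T₁ = (P₂/P₁)^((γ−1)/γ) ⇒ T₂ = 540×(5.63)^0.286 = 885 K; V₂ = 14.7 L.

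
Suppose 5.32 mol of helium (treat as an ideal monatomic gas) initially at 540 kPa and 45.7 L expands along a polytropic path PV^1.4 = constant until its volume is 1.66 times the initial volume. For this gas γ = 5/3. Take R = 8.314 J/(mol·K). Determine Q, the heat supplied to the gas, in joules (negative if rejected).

4530 J

T₁ = P₁V₁/(nR) = 540×45.7/(5.32×8.314) = 558 K.
Polytropic n=1.4: T₂ = T₁(V₁/V₂)^(n−1) = 558×(0.602)^0.40 = 456 K; P₂ = P₁(V₁/V₂)^n = 266 kPa.
W = (P₁V₁−P₂V₂)/(n−1) = (540×45.7−266×75.9)/0.40 = 11300 J.
ΔU = nCvΔT = 5.32×12.5×(456−558) = -6790 J.
Q = ΔU + W = 4530 J.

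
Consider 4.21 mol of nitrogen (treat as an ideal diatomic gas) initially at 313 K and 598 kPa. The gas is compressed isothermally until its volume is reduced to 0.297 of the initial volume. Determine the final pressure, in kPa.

2010 kPa

V₁ = nRT₁/P₁ = 4.21×8.314×313/598 = 18.3 L.
Isothermal: T stays 313 K; PV = const ⇒ V₂ = 5.44 L, P₂ = 2010 kPa.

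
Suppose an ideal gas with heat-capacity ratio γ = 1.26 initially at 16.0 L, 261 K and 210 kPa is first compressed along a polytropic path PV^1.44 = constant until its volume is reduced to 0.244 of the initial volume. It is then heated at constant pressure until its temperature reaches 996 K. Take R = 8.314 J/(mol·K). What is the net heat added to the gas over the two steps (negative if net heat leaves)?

36400 J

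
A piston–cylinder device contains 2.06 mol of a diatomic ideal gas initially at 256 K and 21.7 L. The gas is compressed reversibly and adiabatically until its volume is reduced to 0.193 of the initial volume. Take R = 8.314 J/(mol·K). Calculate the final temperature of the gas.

P₁ = nRT₁/V₁ = 2.06×8.314×256/21.7 = 202 kPa.
Adiabatic: TV^(γ−1) = const ⇒ T₂ = 256×(5.18)^0.400 = 494 K; PV^γ = const ⇒ P₂ = 2020 kPa.

494 K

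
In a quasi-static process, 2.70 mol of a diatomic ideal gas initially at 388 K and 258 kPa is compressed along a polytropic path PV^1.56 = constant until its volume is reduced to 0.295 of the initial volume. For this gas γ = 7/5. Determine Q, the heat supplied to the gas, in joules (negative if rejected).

V₁ = nRT₁/P₁ = 2.70×8.314×388/258 = 33.8 L.
Polytropic n=1.56: T₂ = T₁(V₁/V₂)^(n−1) = 388×(3.39)^0.56 = 769 K; P₂ = P₁(V₁/V₂)^n = 1730 kPa.
W = (P₁V₁−P₂V₂)/(n−1) = (258×33.8−1730×9.96)/0.56 = -15300 J.
ΔU = nCvΔT = 2.70×20.8×(769−388) = 21400 J.
Q = ΔU + W = 6100 J.

6100 J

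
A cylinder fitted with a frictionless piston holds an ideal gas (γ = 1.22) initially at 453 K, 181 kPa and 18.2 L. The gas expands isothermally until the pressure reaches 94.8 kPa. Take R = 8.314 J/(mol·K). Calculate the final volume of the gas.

Isothermal: T stays 453 K; PV = const ⇒ V₂ = 34.7 L, P₂ = 94.8 kPa.

34.7 L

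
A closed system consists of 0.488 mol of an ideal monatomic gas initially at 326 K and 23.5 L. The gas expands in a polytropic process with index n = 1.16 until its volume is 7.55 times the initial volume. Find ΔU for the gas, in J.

-548 J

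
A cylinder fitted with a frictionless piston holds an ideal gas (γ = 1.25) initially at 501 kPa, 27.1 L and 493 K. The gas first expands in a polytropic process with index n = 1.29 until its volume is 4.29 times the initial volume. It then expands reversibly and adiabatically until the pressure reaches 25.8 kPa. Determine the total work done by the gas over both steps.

n = P₁V₁/(RT₁) = 501×27.1/(8.314×493) = 3.31 mol.
Step 1 — Polytropic n=1.29: T₂ = T₁(V₁/V₂)^(n−1) = 493×(0.233)^0.29 = 323 K; P₂ = P₁(V₁/V₂)^n = 76.6 kPa.
W = (P₁V₁−P₂V₂)/(n−1) = (501×27.1−76.6×116)/0.29 = 16100 J.
ΔU = nCvΔT = 3.31×33.3×(323−493) = -18700 J.
Q = ΔU + W = -2580 J.
State after step 1: P = 76.6 kPa, V = 116 L, T = 323 K.
Step 2 — Adiabatic: T₂/T₁ = (P₂/P₁)^((γ−1)/γ) ⇒ T₂ = 323×(0.337)^0.200 = 260 K; V₂ = 278 L.
ΔU = nCvΔT = 3.31×33.3×(260−323) = -6960 J.
Q = 0 for an adiabatic process, so W = −ΔU = 6960 J.
Net over both steps: W = 23100 J, Q = -2580 J, ΔU = -25700 J.

23100 J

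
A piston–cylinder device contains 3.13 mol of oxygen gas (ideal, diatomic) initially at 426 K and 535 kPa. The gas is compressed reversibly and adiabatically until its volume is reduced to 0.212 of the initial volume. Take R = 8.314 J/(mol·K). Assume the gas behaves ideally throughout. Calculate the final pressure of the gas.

4690 kPa

V₁ = nRT₁/P₁ = 3.13×8.314×426/535 = 20.7 L.
Adiabatic: TV^(γ−1) = const ⇒ T₂ = 426×(4.72)^0.400 = 792 K; PV^γ = const ⇒ P₂ = 4690 kPa.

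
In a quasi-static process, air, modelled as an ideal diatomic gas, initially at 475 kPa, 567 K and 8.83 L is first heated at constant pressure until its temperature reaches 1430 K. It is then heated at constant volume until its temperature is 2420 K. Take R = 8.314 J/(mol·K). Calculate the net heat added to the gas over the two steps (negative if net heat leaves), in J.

n = P₁V₁/(RT₁) = 475×8.83/(8.314×567) = 0.890 mol.
Step 1 — Isobaric: P stays 475 kPa; V/T = const ⇒ T₂ = 1430 K, V₂ = 22.3 L.
W = PΔV = 475×(22.3−8.83) kPa·L = 6380 J.
ΔU = nCvΔT = 0.890×20.8×(1430−567) = 16000 J.
Q = ΔU + W = nCpΔT = 22300 J.
State after step 1: P = 475 kPa, V = 22.3 L, T = 1430 K.
Step 2 — Isochoric: V stays 22.3 L; P/T = const ⇒ T₂ = 2420 K, P₂ = 804 kPa.
W = 0 (no volume change).
ΔU = nCvΔT = 0.890×20.8×(2420−1430) = 18300 J.
Q = ΔU = 18300 J.
Net over both steps: W = 6380 J, Q = 40700 J, ΔU = 34300 J.

40700 J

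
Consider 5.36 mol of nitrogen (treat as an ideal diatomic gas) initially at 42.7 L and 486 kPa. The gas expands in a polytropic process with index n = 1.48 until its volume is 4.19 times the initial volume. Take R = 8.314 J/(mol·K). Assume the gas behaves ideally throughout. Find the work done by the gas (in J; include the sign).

T₁ = P₁V₁/(nR) = 486×42.7/(5.36×8.314) = 466 K.
Polytropic n=1.48: T₂ = T₁(V₁/V₂)^(n−1) = 466×(0.239)^0.48 = 234 K; P₂ = P₁(V₁/V₂)^n = 58.3 kPa.
W = (P₁V₁−P₂V₂)/(n−1) = (486×42.7−58.3×179)/0.48 = 21500 J.

21500 J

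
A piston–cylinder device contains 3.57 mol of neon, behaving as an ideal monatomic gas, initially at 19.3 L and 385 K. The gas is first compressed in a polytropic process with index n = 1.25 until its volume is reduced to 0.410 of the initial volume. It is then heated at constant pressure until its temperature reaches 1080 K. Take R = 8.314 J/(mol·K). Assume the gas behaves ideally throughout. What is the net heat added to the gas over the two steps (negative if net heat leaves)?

P₁ = nRT₁/V₁ = 3.57×8.314×385/19.3 = 592 kPa.
Step 1 — Polytropic n=1.25: T₂ = T₁(V₁/V₂)^(n−1) = 385×(2.44)^0.25 = 481 K; P₂ = P₁(V₁/V₂)^n = 1800 kPa.
W = (P₁V₁−P₂V₂)/(n−1) = (592×19.3−1800×7.91)/0.25 = -11400 J.
ΔU = nCvΔT = 3.57×12.5×(481−385) = 4280 J.
Q = ΔU + W = -7130 J.
State after step 1: P = 1800 kPa, V = 7.91 L, T = 481 K.
Step 2 — Isobaric: P stays 1800 kPa; V/T = const ⇒ T₂ = 1080 K, V₂ = 17.8 L.
W = PΔV = 1800×(17.8−7.91) kPa·L = 17800 J.
ΔU = nCvΔT = 3.57×12.5×(1080−481) = 26700 J.
Q = ΔU + W = nCpΔT = 44400 J.
Net over both steps: W = 6360 J, Q = 37300 J, ΔU = 30900 J.

37300 J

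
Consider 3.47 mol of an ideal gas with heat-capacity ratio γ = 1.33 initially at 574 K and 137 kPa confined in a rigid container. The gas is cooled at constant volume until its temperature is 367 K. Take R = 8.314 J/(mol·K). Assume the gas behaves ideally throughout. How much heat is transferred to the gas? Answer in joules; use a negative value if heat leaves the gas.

V₁ = nRT₁/P₁ = 3.47×8.314×574/137 = 121 L.
Isochoric: V stays 121 L; P/T = const ⇒ T₂ = 367 K, P₂ = 87.6 kPa.
W = 0 (no volume change).
ΔU = nCvΔT = 3.47×25.2×(367−574) = -18100 J.
Q = ΔU = -18100 J.

-18100 J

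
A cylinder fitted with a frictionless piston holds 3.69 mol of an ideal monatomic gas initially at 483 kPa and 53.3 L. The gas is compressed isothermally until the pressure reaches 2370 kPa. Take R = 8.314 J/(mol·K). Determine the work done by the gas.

-40900 J

T₁ = P₁V₁/(nR) = 483×53.3/(3.69×8.314) = 839 K.
Isothermal: T stays 839 K; PV = const ⇒ V₂ = 10.9 L, P₂ = 2370 kPa.
W = nRT ln(V₂/V₁) = 3.69×8.314×839×ln(0.204) = -40900 J.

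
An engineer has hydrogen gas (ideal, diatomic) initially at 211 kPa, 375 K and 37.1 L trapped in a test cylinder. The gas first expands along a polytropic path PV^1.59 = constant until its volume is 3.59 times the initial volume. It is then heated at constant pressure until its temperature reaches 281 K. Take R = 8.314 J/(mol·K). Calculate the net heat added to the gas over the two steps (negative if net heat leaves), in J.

n = P₁V₁/(RT₁) = 211×37.1/(8.314×375) = 2.51 mol.
Step 1 — Polytropic n=1.59: T₂ = T₁(V₁/V₂)^(n−1) = 375×(0.279)^0.59 = 176 K; P₂ = P₁(V₁/V₂)^n = 27.6 kPa.
W = (P₁V₁−P₂V₂)/(n−1) = (211×37.1−27.6×133)/0.59 = 7030 J.
ΔU = nCvΔT = 2.51×20.8×(176−375) = -10400 J.
Q = ΔU + W = -3340 J.
State after step 1: P = 27.6 kPa, V = 133 L, T = 176 K.
Step 2 — Isobaric: P stays 27.6 kPa; V/T = const ⇒ T₂ = 281 K, V₂ = 212 L.
W = PΔV = 27.6×(212−133) kPa·L = 2180 J.
ΔU = nCvΔT = 2.51×20.8×(281−176) = 5460 J.
Q = ΔU + W = nCpΔT = 7640 J.
Net over both steps: W = 9210 J, Q = 4300 J, ΔU = -4910 J.

4300 J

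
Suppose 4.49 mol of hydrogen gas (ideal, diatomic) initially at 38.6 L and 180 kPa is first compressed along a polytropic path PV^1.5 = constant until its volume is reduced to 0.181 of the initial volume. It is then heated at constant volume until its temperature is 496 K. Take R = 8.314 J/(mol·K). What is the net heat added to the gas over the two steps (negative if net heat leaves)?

T₁ = P₁V₁/(nR) = 180×38.6/(4.49×8.314) = 186 K.
Step 1 — Polytropic n=1.5: T₂ = T₁(V₁/V₂)^(n−1) = 186×(5.52)^0.50 = 437 K; P₂ = P₁(V₁/V₂)^n = 2340 kPa.
W = (P₁V₁−P₂V₂)/(n−1) = (180×38.6−2340×6.99)/0.50 = -18800 J.
ΔU = nCvΔT = 4.49×20.8×(437−186) = 23500 J.
Q = ΔU + W = 4690 J.
State after step 1: P = 2340 kPa, V = 6.99 L, T = 437 K.
Step 2 — Isochoric: V stays 6.99 L; P/T = const ⇒ T₂ = 496 K, P₂ = 2650 kPa.
W = 0 (no volume change).
ΔU = nCvΔT = 4.49×20.8×(496−437) = 5460 J.
Q = ΔU = 5460 J.
Net over both steps: W = -18800 J, Q = 10200 J, ΔU = 28900 J.

10200 J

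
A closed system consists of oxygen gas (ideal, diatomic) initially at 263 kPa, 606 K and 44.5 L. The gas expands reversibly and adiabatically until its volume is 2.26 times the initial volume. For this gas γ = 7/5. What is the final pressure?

Adiabatic: TV^(γ−1) = const ⇒ T₂ = 606×(0.442)^0.400 = 437 K; PV^γ = const ⇒ P₂ = 84.0 kPa.

84.0 kPa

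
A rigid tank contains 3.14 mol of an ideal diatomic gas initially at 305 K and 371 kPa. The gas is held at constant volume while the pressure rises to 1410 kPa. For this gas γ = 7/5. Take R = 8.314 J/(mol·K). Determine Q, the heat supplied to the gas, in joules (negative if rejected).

55700 J

V₁ = nRT₁/P₁ = 3.14×8.314×305/371 = 21.5 L.
Isochoric: V stays 21.5 L; P/T = const ⇒ T₂ = 1160 K, P₂ = 1410 kPa.
W = 0 (no volume change).
ΔU = nCvΔT = 3.14×20.8×(1160−305) = 55700 J.
Q = ΔU = 55700 J.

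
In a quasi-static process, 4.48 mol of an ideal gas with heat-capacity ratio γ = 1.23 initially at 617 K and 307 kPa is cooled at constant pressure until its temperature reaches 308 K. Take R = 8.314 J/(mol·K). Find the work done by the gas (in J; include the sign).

-11500 J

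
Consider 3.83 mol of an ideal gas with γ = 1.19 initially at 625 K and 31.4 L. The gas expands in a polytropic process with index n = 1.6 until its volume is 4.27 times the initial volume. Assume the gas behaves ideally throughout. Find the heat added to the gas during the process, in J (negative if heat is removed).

P₁ = nRT₁/V₁ = 3.83×8.314×625/31.4 = 634 kPa.
Polytropic n=1.6: T₂ = T₁(V₁/V₂)^(n−1) = 625×(0.234)^0.60 = 262 K; P₂ = P₁(V₁/V₂)^n = 62.1 kPa.
W = (P₁V₁−P₂V₂)/(n−1) = (634×31.4−62.1×134)/0.60 = 19300 J.
ΔU = nCvΔT = 3.83×43.8×(262−625) = -60900 J.
Q = ΔU + W = -41600 J.

-41600 J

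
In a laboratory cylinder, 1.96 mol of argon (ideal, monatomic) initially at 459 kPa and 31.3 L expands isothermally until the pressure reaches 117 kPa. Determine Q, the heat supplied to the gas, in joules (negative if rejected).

19600 J

T₁ = P₁V₁/(nR) = 459×31.3/(1.96×8.314) = 882 K.
Isothermal: T stays 882 K; PV = const ⇒ V₂ = 123 L, P₂ = 117 kPa.
ΔU = 0 (ideal gas, T constant).
W = nRT ln(V₂/V₁) = 1.96×8.314×882×ln(3.92) = 19600 J.
Q = ΔU + W = 19600 J.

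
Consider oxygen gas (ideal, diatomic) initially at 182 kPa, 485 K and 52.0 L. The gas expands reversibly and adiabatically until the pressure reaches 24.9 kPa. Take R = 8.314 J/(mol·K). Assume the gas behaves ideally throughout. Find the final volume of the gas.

215 L

Adiabatic: T₂/T₁ = (P₂/P₁)^((γ−1)/γ) ⇒ T₂ = 485×(0.137)^0.286 = 275 K; V₂ = 215 L.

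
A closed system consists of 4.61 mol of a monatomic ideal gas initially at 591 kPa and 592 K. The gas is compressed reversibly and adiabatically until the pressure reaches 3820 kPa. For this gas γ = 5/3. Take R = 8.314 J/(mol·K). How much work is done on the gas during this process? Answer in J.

37800 J

V₁ = nRT₁/P₁ = 4.61×8.314×592/591 = 38.4 L.
Adiabatic: T₂/T₁ = (P₂/P₁)^((γ−1)/γ) ⇒ T₂ = 592×(6.46)^0.400 = 1250 K; V₂ = 12.5 L.
ΔU = nCvΔT = 4.61×12.5×(1250−592) = 37800 J.
Q = 0 for an adiabatic process, so W = −ΔU = -37800 J.
Work done on the gas = −W_by = 37800 J.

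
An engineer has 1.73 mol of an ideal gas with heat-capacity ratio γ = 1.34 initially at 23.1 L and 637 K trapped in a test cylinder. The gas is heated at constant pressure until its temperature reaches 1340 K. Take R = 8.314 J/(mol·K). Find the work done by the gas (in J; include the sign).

10100 J

P₁ = nRT₁/V₁ = 1.73×8.314×637/23.1 = 397 kPa.
Isobaric: P stays 397 kPa; V/T = const ⇒ T₂ = 1340 K, V₂ = 48.6 L.
W = PΔV = 397×(48.6−23.1) kPa·L = 10100 J.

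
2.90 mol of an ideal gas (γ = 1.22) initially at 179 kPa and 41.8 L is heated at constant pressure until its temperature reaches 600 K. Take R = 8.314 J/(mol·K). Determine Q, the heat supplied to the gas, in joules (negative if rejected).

T₁ = P₁V₁/(nR) = 179×41.8/(2.90×8.314) = 310 K.
Isobaric: P stays 179 kPa; V/T = const ⇒ T₂ = 600 K, V₂ = 80.8 L.
W = PΔV = 179×(80.8−41.8) kPa·L = 6980 J.
ΔU = nCvΔT = 2.90×37.8×(600−310) = 31700 J.
Q = ΔU + W = nCpΔT = 38700 J.

38700 J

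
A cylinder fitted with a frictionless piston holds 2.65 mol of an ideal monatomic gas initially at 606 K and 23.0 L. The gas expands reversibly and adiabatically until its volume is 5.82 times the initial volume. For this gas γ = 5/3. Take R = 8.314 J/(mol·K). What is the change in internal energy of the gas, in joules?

-13800 J

P₁ = nRT₁/V₁ = 2.65×8.314×606/23.0 = 580 kPa.
Adiabatic: TV^(γ−1) = const ⇒ T₂ = 606×(0.172)^0.667 = 187 K; PV^γ = const ⇒ P₂ = 30.8 kPa.
For an ideal gas ΔU = nCvΔT with Cv = (3/2)R = 12.5 J/(mol·K).
ΔU = 2.65×12.5×(187−606) = -13800 J.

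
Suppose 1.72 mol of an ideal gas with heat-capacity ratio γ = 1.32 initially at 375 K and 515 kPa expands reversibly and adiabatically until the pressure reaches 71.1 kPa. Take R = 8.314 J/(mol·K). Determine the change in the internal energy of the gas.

V₁ = nRT₁/P₁ = 1.72×8.314×375/515 = 10.4 L.
Adiabatic: T₂/T₁ = (P₂/P₁)^((γ−1)/γ) ⇒ T₂ = 375×(0.138)^0.242 = 232 K; V₂ = 46.7 L.
For an ideal gas ΔU = nCvΔT with Cv = R/(γ−1) = 26.0 J/(mol·K).
ΔU = 1.72×26.0×(232−375) = -6390 J.

-6390 J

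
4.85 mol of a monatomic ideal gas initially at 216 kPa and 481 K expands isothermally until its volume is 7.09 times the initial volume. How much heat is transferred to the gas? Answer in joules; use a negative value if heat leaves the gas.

V₁ = nRT₁/P₁ = 4.85×8.314×481/216 = 89.8 L.
Isothermal: T stays 481 K; PV = const ⇒ V₂ = 637 L, P₂ = 30.5 kPa.
ΔU = 0 (ideal gas, T constant).
W = nRT ln(V₂/V₁) = 4.85×8.314×481×ln(7.09) = 38000 J.
Q = ΔU + W = 38000 J.

38000 J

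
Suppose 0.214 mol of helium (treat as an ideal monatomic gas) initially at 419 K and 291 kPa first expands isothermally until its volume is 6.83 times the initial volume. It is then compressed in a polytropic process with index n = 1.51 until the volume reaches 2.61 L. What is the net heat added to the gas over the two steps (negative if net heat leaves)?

V₁ = nRT₁/P₁ = 0.214×8.314×419/291 = 2.56 L.
Step 1 — Isothermal: T stays 419 K; PV = const ⇒ V₂ = 17.5 L, P₂ = 42.6 kPa.
ΔU = 0 (ideal gas, T constant).
W = nRT ln(V₂/V₁) = 0.214×8.314×419×ln(6.83) = 1430 J.
Q = ΔU + W = 1430 J.
State after step 1: P = 42.6 kPa, V = 17.5 L, T = 419 K.
Step 2 — Polytropic n=1.51: T₂ = T₁(V₁/V₂)^(n−1) = 419×(6.70)^0.51 = 1110 K; P₂ = P₁(V₁/V₂)^n = 754 kPa.
W = (P₁V₁−P₂V₂)/(n−1) = (42.6×17.5−754×2.61)/0.51 = -2400 J.
ΔU = nCvΔT = 0.214×12.5×(1110−419) = 1830 J.
Q = ΔU + W = -563 J.
Net over both steps: W = -963 J, Q = 869 J, ΔU = 1830 J.

869 J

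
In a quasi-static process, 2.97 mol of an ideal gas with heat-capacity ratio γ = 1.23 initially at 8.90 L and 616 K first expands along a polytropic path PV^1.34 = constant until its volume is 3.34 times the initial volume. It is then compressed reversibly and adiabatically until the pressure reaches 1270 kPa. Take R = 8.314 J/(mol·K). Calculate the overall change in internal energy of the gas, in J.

-9970 J

P₁ = nRT₁/V₁ = 2.97×8.314×616/8.90 = 1710 kPa.
Step 1 — Polytropic n=1.34: T₂ = T₁(V₁/V₂)^(n−1) = 616×(0.299)^0.34 = 409 K; P₂ = P₁(V₁/V₂)^n = 340 kPa.
W = (P₁V₁−P₂V₂)/(n−1) = (1710×8.90−340×29.7)/0.34 = 15000 J.
ΔU = nCvΔT = 2.97×36.1×(409−616) = -22200 J.
Q = ΔU + W = -7200 J.
State after step 1: P = 340 kPa, V = 29.7 L, T = 409 K.
Step 2 — Adiabatic: T₂/T₁ = (P₂/P₁)^((γ−1)/γ) ⇒ T₂ = 409×(3.74)^0.187 = 523 K; V₂ = 10.2 L.
ΔU = nCvΔT = 2.97×36.1×(523−409) = 12300 J.
Q = 0 for an adiabatic process, so W = −ΔU = -12300 J.
Net over both steps: W = 2770 J, Q = -7200 J, ΔU = -9970 J.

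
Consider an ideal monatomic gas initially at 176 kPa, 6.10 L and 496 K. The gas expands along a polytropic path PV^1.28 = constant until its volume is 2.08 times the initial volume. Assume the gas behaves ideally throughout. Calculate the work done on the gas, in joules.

-711 J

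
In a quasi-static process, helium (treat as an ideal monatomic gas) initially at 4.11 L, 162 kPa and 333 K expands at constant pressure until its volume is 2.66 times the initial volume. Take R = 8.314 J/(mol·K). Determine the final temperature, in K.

886 K

Isobaric: P stays 162 kPa; V/T = const ⇒ T₂ = 886 K, V₂ = 10.9 L.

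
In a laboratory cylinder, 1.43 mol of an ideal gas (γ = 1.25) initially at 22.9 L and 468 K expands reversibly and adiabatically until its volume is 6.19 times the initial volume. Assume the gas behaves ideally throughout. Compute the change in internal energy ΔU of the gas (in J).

P₁ = nRT₁/V₁ = 1.43×8.314×468/22.9 = 243 kPa.
Adiabatic: TV^(γ−1) = const ⇒ T₂ = 468×(0.162)^0.250 = 297 K; PV^γ = const ⇒ P₂ = 24.9 kPa.
For an ideal gas ΔU = nCvΔT with Cv = R/(γ−1) = 33.3 J/(mol·K).
ΔU = 1.43×33.3×(297−468) = -8150 J.

-8150 J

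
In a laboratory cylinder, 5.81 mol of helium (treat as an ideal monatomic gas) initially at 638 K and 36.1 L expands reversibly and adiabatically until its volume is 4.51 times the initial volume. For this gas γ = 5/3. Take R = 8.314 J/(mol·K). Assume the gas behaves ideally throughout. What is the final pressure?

69.3 kPa

P₁ = nRT₁/V₁ = 5.81×8.314×638/36.1 = 854 kPa.
Adiabatic: TV^(γ−1) = const ⇒ T₂ = 638×(0.222)^0.667 = 234 K; PV^γ = const ⇒ P₂ = 69.3 kPa.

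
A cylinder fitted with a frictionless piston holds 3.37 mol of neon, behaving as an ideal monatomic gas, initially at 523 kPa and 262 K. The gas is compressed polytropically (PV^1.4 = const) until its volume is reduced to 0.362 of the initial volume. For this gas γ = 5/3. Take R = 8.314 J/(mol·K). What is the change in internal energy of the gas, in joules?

5520 J

V₁ = nRT₁/P₁ = 3.37×8.314×262/523 = 14.0 L.
Polytropic n=1.4: T₂ = T₁(V₁/V₂)^(n−1) = 262×(2.76)^0.40 = 393 K; P₂ = P₁(V₁/V₂)^n = 2170 kPa.
For an ideal gas ΔU = nCvΔT with Cv = (3/2)R = 12.5 J/(mol·K).
ΔU = 3.37×12.5×(393−262) = 5520 J.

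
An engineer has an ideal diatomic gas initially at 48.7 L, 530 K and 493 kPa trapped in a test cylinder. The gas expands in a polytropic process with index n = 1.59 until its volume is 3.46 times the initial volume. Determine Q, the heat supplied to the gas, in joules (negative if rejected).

n = P₁V₁/(RT₁) = 493×48.7/(8.314×530) = 5.45 mol.
Polytropic n=1.59: T₂ = T₁(V₁/V₂)^(n−1) = 530×(0.289)^0.59 = 255 K; P₂ = P₁(V₁/V₂)^n = 68.5 kPa.
W = (P₁V₁−P₂V₂)/(n−1) = (493×48.7−68.5×169)/0.59 = 21100 J.
ΔU = nCvΔT = 5.45×20.8×(255−530) = -31200 J.
Q = ΔU + W = -10000 J.

-10000 J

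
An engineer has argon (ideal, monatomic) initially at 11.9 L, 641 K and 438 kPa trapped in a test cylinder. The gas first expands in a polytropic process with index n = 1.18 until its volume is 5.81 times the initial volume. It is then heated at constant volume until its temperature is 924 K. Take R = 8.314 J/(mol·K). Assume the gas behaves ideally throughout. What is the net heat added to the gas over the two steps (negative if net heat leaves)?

n = P₁V₁/(RT₁) = 438×11.9/(8.314×641) = 0.978 mol.
Step 1 — Polytropic n=1.18: T₂ = T₁(V₁/V₂)^(n−1) = 641×(0.172)^0.18 = 467 K; P₂ = P₁(V₁/V₂)^n = 54.9 kPa.
W = (P₁V₁−P₂V₂)/(n−1) = (438×11.9−54.9×69.1)/0.18 = 7860 J.
ΔU = nCvΔT = 0.978×12.5×(467−641) = -2120 J.
Q = ΔU + W = 5740 J.
State after step 1: P = 54.9 kPa, V = 69.1 L, T = 467 K.
Step 2 — Isochoric: V stays 69.1 L; P/T = const ⇒ T₂ = 924 K, P₂ = 109 kPa.
W = 0 (no volume change).
ΔU = nCvΔT = 0.978×12.5×(924−467) = 5570 J.
Q = ΔU = 5570 J.
Net over both steps: W = 7860 J, Q = 11300 J, ΔU = 3450 J.

11300 J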